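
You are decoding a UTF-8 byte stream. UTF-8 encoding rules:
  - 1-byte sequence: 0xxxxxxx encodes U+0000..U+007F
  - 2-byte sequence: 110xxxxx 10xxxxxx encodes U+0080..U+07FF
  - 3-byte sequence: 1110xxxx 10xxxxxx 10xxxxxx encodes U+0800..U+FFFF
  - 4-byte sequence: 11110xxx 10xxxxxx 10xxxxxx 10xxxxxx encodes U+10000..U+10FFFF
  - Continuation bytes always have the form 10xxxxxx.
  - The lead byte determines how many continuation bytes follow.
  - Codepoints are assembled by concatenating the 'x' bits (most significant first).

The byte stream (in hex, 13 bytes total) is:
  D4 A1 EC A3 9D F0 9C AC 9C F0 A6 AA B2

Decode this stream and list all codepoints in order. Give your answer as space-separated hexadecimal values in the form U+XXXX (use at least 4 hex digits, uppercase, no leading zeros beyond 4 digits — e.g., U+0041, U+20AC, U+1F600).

Answer: U+0521 U+C8DD U+1CB1C U+26AB2

Derivation:
Byte[0]=D4: 2-byte lead, need 1 cont bytes. acc=0x14
Byte[1]=A1: continuation. acc=(acc<<6)|0x21=0x521
Completed: cp=U+0521 (starts at byte 0)
Byte[2]=EC: 3-byte lead, need 2 cont bytes. acc=0xC
Byte[3]=A3: continuation. acc=(acc<<6)|0x23=0x323
Byte[4]=9D: continuation. acc=(acc<<6)|0x1D=0xC8DD
Completed: cp=U+C8DD (starts at byte 2)
Byte[5]=F0: 4-byte lead, need 3 cont bytes. acc=0x0
Byte[6]=9C: continuation. acc=(acc<<6)|0x1C=0x1C
Byte[7]=AC: continuation. acc=(acc<<6)|0x2C=0x72C
Byte[8]=9C: continuation. acc=(acc<<6)|0x1C=0x1CB1C
Completed: cp=U+1CB1C (starts at byte 5)
Byte[9]=F0: 4-byte lead, need 3 cont bytes. acc=0x0
Byte[10]=A6: continuation. acc=(acc<<6)|0x26=0x26
Byte[11]=AA: continuation. acc=(acc<<6)|0x2A=0x9AA
Byte[12]=B2: continuation. acc=(acc<<6)|0x32=0x26AB2
Completed: cp=U+26AB2 (starts at byte 9)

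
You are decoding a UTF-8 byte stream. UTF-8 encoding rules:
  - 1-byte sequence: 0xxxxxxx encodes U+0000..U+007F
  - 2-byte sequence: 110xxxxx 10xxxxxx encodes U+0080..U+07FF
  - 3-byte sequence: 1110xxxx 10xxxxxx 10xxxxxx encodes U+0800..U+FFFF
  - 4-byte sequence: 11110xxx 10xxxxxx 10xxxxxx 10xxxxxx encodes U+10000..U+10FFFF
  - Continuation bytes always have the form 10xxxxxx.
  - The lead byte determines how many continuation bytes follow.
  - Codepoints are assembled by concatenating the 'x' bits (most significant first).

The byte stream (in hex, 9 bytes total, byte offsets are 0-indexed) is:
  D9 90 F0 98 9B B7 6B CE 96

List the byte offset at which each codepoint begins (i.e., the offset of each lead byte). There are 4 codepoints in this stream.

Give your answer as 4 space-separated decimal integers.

Byte[0]=D9: 2-byte lead, need 1 cont bytes. acc=0x19
Byte[1]=90: continuation. acc=(acc<<6)|0x10=0x650
Completed: cp=U+0650 (starts at byte 0)
Byte[2]=F0: 4-byte lead, need 3 cont bytes. acc=0x0
Byte[3]=98: continuation. acc=(acc<<6)|0x18=0x18
Byte[4]=9B: continuation. acc=(acc<<6)|0x1B=0x61B
Byte[5]=B7: continuation. acc=(acc<<6)|0x37=0x186F7
Completed: cp=U+186F7 (starts at byte 2)
Byte[6]=6B: 1-byte ASCII. cp=U+006B
Byte[7]=CE: 2-byte lead, need 1 cont bytes. acc=0xE
Byte[8]=96: continuation. acc=(acc<<6)|0x16=0x396
Completed: cp=U+0396 (starts at byte 7)

Answer: 0 2 6 7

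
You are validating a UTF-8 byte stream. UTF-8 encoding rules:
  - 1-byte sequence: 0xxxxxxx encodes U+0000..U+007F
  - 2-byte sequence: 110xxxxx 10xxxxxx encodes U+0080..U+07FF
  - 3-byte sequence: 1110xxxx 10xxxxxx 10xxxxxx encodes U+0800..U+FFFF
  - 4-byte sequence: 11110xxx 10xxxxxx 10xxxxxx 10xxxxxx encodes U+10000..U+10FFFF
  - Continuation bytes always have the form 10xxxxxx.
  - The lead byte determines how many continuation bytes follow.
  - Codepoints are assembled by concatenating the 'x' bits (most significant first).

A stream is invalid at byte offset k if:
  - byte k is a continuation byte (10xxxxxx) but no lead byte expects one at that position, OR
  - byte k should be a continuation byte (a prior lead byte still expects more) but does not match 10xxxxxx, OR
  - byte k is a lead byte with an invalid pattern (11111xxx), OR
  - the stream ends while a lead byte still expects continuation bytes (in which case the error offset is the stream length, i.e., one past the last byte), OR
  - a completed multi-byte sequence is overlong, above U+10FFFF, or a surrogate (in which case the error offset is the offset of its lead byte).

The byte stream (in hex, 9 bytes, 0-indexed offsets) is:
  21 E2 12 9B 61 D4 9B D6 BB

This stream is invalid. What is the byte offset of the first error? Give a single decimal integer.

Answer: 2

Derivation:
Byte[0]=21: 1-byte ASCII. cp=U+0021
Byte[1]=E2: 3-byte lead, need 2 cont bytes. acc=0x2
Byte[2]=12: expected 10xxxxxx continuation. INVALID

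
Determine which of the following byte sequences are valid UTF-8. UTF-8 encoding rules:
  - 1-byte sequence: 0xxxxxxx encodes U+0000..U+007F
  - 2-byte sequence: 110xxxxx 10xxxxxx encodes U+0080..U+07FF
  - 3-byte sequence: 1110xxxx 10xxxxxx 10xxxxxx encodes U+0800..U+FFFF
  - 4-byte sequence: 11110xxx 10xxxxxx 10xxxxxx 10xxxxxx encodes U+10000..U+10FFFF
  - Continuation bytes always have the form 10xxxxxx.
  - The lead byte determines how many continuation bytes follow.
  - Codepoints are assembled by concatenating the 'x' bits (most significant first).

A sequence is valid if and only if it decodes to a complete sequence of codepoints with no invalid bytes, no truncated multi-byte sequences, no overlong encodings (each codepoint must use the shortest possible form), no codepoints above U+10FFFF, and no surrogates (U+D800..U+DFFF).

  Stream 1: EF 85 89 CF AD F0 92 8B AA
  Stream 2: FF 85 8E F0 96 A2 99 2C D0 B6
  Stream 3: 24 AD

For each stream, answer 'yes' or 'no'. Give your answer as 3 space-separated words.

Answer: yes no no

Derivation:
Stream 1: decodes cleanly. VALID
Stream 2: error at byte offset 0. INVALID
Stream 3: error at byte offset 1. INVALID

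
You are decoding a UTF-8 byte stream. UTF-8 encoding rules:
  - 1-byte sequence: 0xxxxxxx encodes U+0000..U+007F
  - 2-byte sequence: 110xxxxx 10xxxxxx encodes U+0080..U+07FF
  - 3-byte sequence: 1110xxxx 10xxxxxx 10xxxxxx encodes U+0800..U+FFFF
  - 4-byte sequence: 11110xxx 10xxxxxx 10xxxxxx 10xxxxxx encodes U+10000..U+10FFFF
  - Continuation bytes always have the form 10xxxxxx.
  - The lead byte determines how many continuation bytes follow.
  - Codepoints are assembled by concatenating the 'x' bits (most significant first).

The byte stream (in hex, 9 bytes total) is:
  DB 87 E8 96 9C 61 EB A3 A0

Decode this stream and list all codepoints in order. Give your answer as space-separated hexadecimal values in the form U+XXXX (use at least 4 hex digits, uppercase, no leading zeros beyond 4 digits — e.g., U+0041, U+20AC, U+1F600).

Byte[0]=DB: 2-byte lead, need 1 cont bytes. acc=0x1B
Byte[1]=87: continuation. acc=(acc<<6)|0x07=0x6C7
Completed: cp=U+06C7 (starts at byte 0)
Byte[2]=E8: 3-byte lead, need 2 cont bytes. acc=0x8
Byte[3]=96: continuation. acc=(acc<<6)|0x16=0x216
Byte[4]=9C: continuation. acc=(acc<<6)|0x1C=0x859C
Completed: cp=U+859C (starts at byte 2)
Byte[5]=61: 1-byte ASCII. cp=U+0061
Byte[6]=EB: 3-byte lead, need 2 cont bytes. acc=0xB
Byte[7]=A3: continuation. acc=(acc<<6)|0x23=0x2E3
Byte[8]=A0: continuation. acc=(acc<<6)|0x20=0xB8E0
Completed: cp=U+B8E0 (starts at byte 6)

Answer: U+06C7 U+859C U+0061 U+B8E0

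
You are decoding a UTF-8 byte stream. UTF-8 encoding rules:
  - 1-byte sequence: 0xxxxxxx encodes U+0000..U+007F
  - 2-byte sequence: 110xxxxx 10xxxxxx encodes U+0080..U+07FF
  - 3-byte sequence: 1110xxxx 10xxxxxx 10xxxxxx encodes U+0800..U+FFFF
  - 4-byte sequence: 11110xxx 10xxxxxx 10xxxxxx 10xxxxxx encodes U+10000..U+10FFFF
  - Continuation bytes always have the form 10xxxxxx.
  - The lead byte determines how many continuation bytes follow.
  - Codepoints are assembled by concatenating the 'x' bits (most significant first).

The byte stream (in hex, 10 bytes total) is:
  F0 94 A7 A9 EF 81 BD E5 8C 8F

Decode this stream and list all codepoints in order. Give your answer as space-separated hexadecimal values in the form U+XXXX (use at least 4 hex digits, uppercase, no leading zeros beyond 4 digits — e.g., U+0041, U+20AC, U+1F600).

Answer: U+149E9 U+F07D U+530F

Derivation:
Byte[0]=F0: 4-byte lead, need 3 cont bytes. acc=0x0
Byte[1]=94: continuation. acc=(acc<<6)|0x14=0x14
Byte[2]=A7: continuation. acc=(acc<<6)|0x27=0x527
Byte[3]=A9: continuation. acc=(acc<<6)|0x29=0x149E9
Completed: cp=U+149E9 (starts at byte 0)
Byte[4]=EF: 3-byte lead, need 2 cont bytes. acc=0xF
Byte[5]=81: continuation. acc=(acc<<6)|0x01=0x3C1
Byte[6]=BD: continuation. acc=(acc<<6)|0x3D=0xF07D
Completed: cp=U+F07D (starts at byte 4)
Byte[7]=E5: 3-byte lead, need 2 cont bytes. acc=0x5
Byte[8]=8C: continuation. acc=(acc<<6)|0x0C=0x14C
Byte[9]=8F: continuation. acc=(acc<<6)|0x0F=0x530F
Completed: cp=U+530F (starts at byte 7)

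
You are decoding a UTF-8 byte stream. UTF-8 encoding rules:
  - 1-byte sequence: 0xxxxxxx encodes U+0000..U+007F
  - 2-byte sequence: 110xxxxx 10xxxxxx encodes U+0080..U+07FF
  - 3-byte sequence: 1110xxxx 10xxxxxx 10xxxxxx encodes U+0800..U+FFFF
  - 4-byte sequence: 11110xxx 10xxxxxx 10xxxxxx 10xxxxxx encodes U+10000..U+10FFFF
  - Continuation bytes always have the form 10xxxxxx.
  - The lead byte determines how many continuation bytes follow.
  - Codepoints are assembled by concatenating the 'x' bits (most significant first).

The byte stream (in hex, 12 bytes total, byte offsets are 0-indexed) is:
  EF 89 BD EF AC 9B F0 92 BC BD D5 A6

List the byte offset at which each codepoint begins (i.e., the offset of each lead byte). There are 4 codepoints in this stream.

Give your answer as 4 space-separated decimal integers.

Answer: 0 3 6 10

Derivation:
Byte[0]=EF: 3-byte lead, need 2 cont bytes. acc=0xF
Byte[1]=89: continuation. acc=(acc<<6)|0x09=0x3C9
Byte[2]=BD: continuation. acc=(acc<<6)|0x3D=0xF27D
Completed: cp=U+F27D (starts at byte 0)
Byte[3]=EF: 3-byte lead, need 2 cont bytes. acc=0xF
Byte[4]=AC: continuation. acc=(acc<<6)|0x2C=0x3EC
Byte[5]=9B: continuation. acc=(acc<<6)|0x1B=0xFB1B
Completed: cp=U+FB1B (starts at byte 3)
Byte[6]=F0: 4-byte lead, need 3 cont bytes. acc=0x0
Byte[7]=92: continuation. acc=(acc<<6)|0x12=0x12
Byte[8]=BC: continuation. acc=(acc<<6)|0x3C=0x4BC
Byte[9]=BD: continuation. acc=(acc<<6)|0x3D=0x12F3D
Completed: cp=U+12F3D (starts at byte 6)
Byte[10]=D5: 2-byte lead, need 1 cont bytes. acc=0x15
Byte[11]=A6: continuation. acc=(acc<<6)|0x26=0x566
Completed: cp=U+0566 (starts at byte 10)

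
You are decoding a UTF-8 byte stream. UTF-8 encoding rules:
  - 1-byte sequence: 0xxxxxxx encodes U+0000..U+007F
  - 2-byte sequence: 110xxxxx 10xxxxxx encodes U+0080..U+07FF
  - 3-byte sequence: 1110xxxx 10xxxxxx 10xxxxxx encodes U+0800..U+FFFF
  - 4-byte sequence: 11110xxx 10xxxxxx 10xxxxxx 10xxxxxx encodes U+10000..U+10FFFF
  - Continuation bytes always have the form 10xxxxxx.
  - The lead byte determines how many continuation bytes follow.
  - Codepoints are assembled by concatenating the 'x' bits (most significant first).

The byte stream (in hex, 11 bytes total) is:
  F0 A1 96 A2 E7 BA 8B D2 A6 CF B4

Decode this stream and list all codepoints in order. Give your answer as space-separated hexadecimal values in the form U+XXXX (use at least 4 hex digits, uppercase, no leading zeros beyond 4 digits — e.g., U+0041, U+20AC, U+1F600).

Byte[0]=F0: 4-byte lead, need 3 cont bytes. acc=0x0
Byte[1]=A1: continuation. acc=(acc<<6)|0x21=0x21
Byte[2]=96: continuation. acc=(acc<<6)|0x16=0x856
Byte[3]=A2: continuation. acc=(acc<<6)|0x22=0x215A2
Completed: cp=U+215A2 (starts at byte 0)
Byte[4]=E7: 3-byte lead, need 2 cont bytes. acc=0x7
Byte[5]=BA: continuation. acc=(acc<<6)|0x3A=0x1FA
Byte[6]=8B: continuation. acc=(acc<<6)|0x0B=0x7E8B
Completed: cp=U+7E8B (starts at byte 4)
Byte[7]=D2: 2-byte lead, need 1 cont bytes. acc=0x12
Byte[8]=A6: continuation. acc=(acc<<6)|0x26=0x4A6
Completed: cp=U+04A6 (starts at byte 7)
Byte[9]=CF: 2-byte lead, need 1 cont bytes. acc=0xF
Byte[10]=B4: continuation. acc=(acc<<6)|0x34=0x3F4
Completed: cp=U+03F4 (starts at byte 9)

Answer: U+215A2 U+7E8B U+04A6 U+03F4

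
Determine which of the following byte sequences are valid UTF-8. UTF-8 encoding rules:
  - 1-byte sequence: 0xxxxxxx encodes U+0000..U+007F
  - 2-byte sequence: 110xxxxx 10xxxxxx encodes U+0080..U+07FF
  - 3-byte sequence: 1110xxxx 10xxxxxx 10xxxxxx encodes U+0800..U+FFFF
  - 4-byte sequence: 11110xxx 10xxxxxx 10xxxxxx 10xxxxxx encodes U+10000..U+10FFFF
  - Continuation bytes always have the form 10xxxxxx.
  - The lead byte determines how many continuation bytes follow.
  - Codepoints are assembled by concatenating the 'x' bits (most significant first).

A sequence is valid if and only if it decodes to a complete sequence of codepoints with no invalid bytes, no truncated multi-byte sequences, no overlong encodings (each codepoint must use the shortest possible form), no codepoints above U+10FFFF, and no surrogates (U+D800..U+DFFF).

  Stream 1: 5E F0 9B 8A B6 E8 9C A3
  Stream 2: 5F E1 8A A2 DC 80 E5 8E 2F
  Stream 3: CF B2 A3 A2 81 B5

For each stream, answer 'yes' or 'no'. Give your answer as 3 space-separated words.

Answer: yes no no

Derivation:
Stream 1: decodes cleanly. VALID
Stream 2: error at byte offset 8. INVALID
Stream 3: error at byte offset 2. INVALID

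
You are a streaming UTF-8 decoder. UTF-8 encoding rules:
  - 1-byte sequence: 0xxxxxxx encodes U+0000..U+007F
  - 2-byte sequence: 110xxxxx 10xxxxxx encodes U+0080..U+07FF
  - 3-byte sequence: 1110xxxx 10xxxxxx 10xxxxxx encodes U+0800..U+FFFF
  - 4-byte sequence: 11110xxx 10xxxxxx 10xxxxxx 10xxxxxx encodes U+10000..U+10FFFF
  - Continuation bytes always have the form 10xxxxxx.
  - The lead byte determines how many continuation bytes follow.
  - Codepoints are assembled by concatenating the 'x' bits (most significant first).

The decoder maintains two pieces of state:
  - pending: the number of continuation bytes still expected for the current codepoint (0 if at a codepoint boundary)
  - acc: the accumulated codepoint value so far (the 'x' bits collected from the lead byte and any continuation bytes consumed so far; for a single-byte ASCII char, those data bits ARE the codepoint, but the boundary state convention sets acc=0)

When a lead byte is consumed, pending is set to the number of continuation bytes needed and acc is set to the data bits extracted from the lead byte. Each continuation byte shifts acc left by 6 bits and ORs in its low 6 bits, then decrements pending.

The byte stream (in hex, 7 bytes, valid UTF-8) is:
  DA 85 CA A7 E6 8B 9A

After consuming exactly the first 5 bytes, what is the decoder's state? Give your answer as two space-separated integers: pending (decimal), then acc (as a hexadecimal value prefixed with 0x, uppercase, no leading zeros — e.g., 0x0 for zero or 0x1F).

Answer: 2 0x6

Derivation:
Byte[0]=DA: 2-byte lead. pending=1, acc=0x1A
Byte[1]=85: continuation. acc=(acc<<6)|0x05=0x685, pending=0
Byte[2]=CA: 2-byte lead. pending=1, acc=0xA
Byte[3]=A7: continuation. acc=(acc<<6)|0x27=0x2A7, pending=0
Byte[4]=E6: 3-byte lead. pending=2, acc=0x6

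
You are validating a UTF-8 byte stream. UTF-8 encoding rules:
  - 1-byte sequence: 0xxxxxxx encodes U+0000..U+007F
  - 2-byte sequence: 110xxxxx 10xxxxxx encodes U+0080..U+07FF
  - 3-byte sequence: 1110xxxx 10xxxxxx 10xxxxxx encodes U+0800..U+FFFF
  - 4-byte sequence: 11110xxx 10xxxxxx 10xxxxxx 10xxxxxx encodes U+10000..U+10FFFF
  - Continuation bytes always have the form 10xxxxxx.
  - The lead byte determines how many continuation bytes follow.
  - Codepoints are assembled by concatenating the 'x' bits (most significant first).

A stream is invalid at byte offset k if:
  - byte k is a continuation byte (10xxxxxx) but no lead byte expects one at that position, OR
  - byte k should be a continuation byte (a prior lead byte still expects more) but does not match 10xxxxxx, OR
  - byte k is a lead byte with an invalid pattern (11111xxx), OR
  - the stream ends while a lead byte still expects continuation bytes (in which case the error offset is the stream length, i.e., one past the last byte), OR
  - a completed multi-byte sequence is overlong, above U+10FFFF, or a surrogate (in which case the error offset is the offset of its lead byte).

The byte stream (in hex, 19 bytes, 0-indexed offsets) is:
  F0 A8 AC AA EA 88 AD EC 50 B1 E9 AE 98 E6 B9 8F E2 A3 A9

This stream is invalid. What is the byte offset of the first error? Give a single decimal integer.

Answer: 8

Derivation:
Byte[0]=F0: 4-byte lead, need 3 cont bytes. acc=0x0
Byte[1]=A8: continuation. acc=(acc<<6)|0x28=0x28
Byte[2]=AC: continuation. acc=(acc<<6)|0x2C=0xA2C
Byte[3]=AA: continuation. acc=(acc<<6)|0x2A=0x28B2A
Completed: cp=U+28B2A (starts at byte 0)
Byte[4]=EA: 3-byte lead, need 2 cont bytes. acc=0xA
Byte[5]=88: continuation. acc=(acc<<6)|0x08=0x288
Byte[6]=AD: continuation. acc=(acc<<6)|0x2D=0xA22D
Completed: cp=U+A22D (starts at byte 4)
Byte[7]=EC: 3-byte lead, need 2 cont bytes. acc=0xC
Byte[8]=50: expected 10xxxxxx continuation. INVALID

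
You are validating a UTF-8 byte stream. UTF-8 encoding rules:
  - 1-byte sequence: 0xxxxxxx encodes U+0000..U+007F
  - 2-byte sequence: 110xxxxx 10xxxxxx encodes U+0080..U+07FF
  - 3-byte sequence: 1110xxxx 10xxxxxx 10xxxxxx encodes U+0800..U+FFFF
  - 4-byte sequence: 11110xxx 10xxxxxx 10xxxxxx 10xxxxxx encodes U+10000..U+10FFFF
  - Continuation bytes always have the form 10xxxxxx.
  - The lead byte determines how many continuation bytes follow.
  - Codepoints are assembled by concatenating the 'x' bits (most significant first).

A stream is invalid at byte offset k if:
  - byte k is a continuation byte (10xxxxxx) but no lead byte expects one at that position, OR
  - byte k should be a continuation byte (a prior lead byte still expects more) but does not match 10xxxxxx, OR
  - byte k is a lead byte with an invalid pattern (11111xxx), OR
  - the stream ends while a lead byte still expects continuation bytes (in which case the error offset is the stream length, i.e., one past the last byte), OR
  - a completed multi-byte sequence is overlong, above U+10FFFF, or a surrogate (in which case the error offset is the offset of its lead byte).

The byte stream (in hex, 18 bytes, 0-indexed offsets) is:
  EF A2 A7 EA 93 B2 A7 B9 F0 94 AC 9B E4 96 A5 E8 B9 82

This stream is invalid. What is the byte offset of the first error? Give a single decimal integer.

Answer: 6

Derivation:
Byte[0]=EF: 3-byte lead, need 2 cont bytes. acc=0xF
Byte[1]=A2: continuation. acc=(acc<<6)|0x22=0x3E2
Byte[2]=A7: continuation. acc=(acc<<6)|0x27=0xF8A7
Completed: cp=U+F8A7 (starts at byte 0)
Byte[3]=EA: 3-byte lead, need 2 cont bytes. acc=0xA
Byte[4]=93: continuation. acc=(acc<<6)|0x13=0x293
Byte[5]=B2: continuation. acc=(acc<<6)|0x32=0xA4F2
Completed: cp=U+A4F2 (starts at byte 3)
Byte[6]=A7: INVALID lead byte (not 0xxx/110x/1110/11110)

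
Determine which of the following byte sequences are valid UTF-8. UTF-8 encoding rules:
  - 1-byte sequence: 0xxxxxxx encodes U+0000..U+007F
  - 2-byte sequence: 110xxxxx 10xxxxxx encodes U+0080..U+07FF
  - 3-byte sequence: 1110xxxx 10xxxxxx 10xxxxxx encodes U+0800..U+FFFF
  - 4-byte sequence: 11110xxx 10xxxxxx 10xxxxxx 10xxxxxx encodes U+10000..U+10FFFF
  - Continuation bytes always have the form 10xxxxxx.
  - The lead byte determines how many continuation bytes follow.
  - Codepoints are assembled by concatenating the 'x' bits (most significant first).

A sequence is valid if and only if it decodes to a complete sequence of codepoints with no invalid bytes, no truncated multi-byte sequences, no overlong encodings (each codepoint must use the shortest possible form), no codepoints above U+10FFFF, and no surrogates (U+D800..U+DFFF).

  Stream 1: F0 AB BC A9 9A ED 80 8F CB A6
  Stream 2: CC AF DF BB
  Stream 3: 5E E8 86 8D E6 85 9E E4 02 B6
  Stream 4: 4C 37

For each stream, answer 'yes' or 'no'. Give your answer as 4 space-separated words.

Stream 1: error at byte offset 4. INVALID
Stream 2: decodes cleanly. VALID
Stream 3: error at byte offset 8. INVALID
Stream 4: decodes cleanly. VALID

Answer: no yes no yes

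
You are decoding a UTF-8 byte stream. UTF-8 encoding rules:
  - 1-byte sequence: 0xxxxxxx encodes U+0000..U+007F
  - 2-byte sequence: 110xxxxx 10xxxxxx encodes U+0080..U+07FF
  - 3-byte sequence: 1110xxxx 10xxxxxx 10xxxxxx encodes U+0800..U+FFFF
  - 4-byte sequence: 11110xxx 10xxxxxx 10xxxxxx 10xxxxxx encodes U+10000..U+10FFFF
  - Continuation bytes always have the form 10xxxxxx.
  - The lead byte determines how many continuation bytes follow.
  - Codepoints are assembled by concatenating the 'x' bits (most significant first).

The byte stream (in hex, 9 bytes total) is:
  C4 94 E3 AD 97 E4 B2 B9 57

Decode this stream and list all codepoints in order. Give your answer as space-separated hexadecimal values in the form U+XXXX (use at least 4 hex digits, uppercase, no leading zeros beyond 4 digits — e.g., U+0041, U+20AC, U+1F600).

Byte[0]=C4: 2-byte lead, need 1 cont bytes. acc=0x4
Byte[1]=94: continuation. acc=(acc<<6)|0x14=0x114
Completed: cp=U+0114 (starts at byte 0)
Byte[2]=E3: 3-byte lead, need 2 cont bytes. acc=0x3
Byte[3]=AD: continuation. acc=(acc<<6)|0x2D=0xED
Byte[4]=97: continuation. acc=(acc<<6)|0x17=0x3B57
Completed: cp=U+3B57 (starts at byte 2)
Byte[5]=E4: 3-byte lead, need 2 cont bytes. acc=0x4
Byte[6]=B2: continuation. acc=(acc<<6)|0x32=0x132
Byte[7]=B9: continuation. acc=(acc<<6)|0x39=0x4CB9
Completed: cp=U+4CB9 (starts at byte 5)
Byte[8]=57: 1-byte ASCII. cp=U+0057

Answer: U+0114 U+3B57 U+4CB9 U+0057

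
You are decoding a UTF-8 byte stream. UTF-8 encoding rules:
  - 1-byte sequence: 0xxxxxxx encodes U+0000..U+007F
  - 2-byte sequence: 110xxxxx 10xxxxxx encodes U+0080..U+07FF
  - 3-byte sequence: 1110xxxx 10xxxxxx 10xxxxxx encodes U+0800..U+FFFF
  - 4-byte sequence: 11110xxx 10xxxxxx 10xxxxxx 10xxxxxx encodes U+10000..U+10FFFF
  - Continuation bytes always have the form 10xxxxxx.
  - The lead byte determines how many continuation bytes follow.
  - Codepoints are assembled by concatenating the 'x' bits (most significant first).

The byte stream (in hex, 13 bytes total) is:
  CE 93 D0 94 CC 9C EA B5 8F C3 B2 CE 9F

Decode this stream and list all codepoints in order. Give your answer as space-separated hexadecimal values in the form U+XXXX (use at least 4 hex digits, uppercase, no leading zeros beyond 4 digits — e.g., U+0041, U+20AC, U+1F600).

Answer: U+0393 U+0414 U+031C U+AD4F U+00F2 U+039F

Derivation:
Byte[0]=CE: 2-byte lead, need 1 cont bytes. acc=0xE
Byte[1]=93: continuation. acc=(acc<<6)|0x13=0x393
Completed: cp=U+0393 (starts at byte 0)
Byte[2]=D0: 2-byte lead, need 1 cont bytes. acc=0x10
Byte[3]=94: continuation. acc=(acc<<6)|0x14=0x414
Completed: cp=U+0414 (starts at byte 2)
Byte[4]=CC: 2-byte lead, need 1 cont bytes. acc=0xC
Byte[5]=9C: continuation. acc=(acc<<6)|0x1C=0x31C
Completed: cp=U+031C (starts at byte 4)
Byte[6]=EA: 3-byte lead, need 2 cont bytes. acc=0xA
Byte[7]=B5: continuation. acc=(acc<<6)|0x35=0x2B5
Byte[8]=8F: continuation. acc=(acc<<6)|0x0F=0xAD4F
Completed: cp=U+AD4F (starts at byte 6)
Byte[9]=C3: 2-byte lead, need 1 cont bytes. acc=0x3
Byte[10]=B2: continuation. acc=(acc<<6)|0x32=0xF2
Completed: cp=U+00F2 (starts at byte 9)
Byte[11]=CE: 2-byte lead, need 1 cont bytes. acc=0xE
Byte[12]=9F: continuation. acc=(acc<<6)|0x1F=0x39F
Completed: cp=U+039F (starts at byte 11)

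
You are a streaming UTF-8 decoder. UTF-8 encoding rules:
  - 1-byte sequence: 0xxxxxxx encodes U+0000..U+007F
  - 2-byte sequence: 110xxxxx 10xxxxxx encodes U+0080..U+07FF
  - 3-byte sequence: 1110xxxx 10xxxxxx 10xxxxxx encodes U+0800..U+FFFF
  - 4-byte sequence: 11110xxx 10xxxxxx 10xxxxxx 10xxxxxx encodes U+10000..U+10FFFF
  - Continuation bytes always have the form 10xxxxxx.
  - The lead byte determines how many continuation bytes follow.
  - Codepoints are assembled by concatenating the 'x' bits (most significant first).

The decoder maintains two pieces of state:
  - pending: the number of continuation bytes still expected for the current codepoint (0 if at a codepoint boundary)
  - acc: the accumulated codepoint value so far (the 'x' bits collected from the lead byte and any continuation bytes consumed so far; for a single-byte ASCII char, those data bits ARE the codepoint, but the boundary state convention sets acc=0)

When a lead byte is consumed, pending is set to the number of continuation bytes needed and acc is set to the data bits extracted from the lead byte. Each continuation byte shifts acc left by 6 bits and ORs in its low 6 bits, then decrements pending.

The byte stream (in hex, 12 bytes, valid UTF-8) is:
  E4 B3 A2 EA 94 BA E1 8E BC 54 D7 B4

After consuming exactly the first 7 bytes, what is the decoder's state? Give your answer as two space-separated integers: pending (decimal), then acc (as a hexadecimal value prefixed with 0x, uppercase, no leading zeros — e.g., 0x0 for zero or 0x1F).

Byte[0]=E4: 3-byte lead. pending=2, acc=0x4
Byte[1]=B3: continuation. acc=(acc<<6)|0x33=0x133, pending=1
Byte[2]=A2: continuation. acc=(acc<<6)|0x22=0x4CE2, pending=0
Byte[3]=EA: 3-byte lead. pending=2, acc=0xA
Byte[4]=94: continuation. acc=(acc<<6)|0x14=0x294, pending=1
Byte[5]=BA: continuation. acc=(acc<<6)|0x3A=0xA53A, pending=0
Byte[6]=E1: 3-byte lead. pending=2, acc=0x1

Answer: 2 0x1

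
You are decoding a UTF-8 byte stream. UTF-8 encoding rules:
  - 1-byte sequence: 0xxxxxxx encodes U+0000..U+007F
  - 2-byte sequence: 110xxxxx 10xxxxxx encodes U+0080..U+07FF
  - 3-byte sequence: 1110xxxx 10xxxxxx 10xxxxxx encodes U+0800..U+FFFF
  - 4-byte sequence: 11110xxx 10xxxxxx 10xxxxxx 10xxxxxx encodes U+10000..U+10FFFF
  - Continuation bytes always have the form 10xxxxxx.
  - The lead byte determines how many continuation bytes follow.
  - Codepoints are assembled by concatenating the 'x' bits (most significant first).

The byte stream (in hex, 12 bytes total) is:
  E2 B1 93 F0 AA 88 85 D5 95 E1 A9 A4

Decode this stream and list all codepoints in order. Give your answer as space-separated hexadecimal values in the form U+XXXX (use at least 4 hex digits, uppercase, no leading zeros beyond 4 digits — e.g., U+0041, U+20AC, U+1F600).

Answer: U+2C53 U+2A205 U+0555 U+1A64

Derivation:
Byte[0]=E2: 3-byte lead, need 2 cont bytes. acc=0x2
Byte[1]=B1: continuation. acc=(acc<<6)|0x31=0xB1
Byte[2]=93: continuation. acc=(acc<<6)|0x13=0x2C53
Completed: cp=U+2C53 (starts at byte 0)
Byte[3]=F0: 4-byte lead, need 3 cont bytes. acc=0x0
Byte[4]=AA: continuation. acc=(acc<<6)|0x2A=0x2A
Byte[5]=88: continuation. acc=(acc<<6)|0x08=0xA88
Byte[6]=85: continuation. acc=(acc<<6)|0x05=0x2A205
Completed: cp=U+2A205 (starts at byte 3)
Byte[7]=D5: 2-byte lead, need 1 cont bytes. acc=0x15
Byte[8]=95: continuation. acc=(acc<<6)|0x15=0x555
Completed: cp=U+0555 (starts at byte 7)
Byte[9]=E1: 3-byte lead, need 2 cont bytes. acc=0x1
Byte[10]=A9: continuation. acc=(acc<<6)|0x29=0x69
Byte[11]=A4: continuation. acc=(acc<<6)|0x24=0x1A64
Completed: cp=U+1A64 (starts at byte 9)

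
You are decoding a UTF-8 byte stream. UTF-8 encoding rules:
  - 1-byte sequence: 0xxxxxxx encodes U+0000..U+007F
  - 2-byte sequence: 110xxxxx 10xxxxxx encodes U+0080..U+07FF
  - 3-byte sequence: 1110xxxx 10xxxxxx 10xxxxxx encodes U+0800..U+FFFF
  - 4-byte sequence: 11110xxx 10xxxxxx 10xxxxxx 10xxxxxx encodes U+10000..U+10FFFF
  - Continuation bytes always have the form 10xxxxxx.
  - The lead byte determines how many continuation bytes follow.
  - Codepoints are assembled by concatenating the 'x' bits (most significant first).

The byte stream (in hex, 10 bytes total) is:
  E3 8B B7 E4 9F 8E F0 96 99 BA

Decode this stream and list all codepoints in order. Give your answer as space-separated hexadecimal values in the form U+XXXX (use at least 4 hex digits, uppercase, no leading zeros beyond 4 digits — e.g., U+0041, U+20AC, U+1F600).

Answer: U+32F7 U+47CE U+1667A

Derivation:
Byte[0]=E3: 3-byte lead, need 2 cont bytes. acc=0x3
Byte[1]=8B: continuation. acc=(acc<<6)|0x0B=0xCB
Byte[2]=B7: continuation. acc=(acc<<6)|0x37=0x32F7
Completed: cp=U+32F7 (starts at byte 0)
Byte[3]=E4: 3-byte lead, need 2 cont bytes. acc=0x4
Byte[4]=9F: continuation. acc=(acc<<6)|0x1F=0x11F
Byte[5]=8E: continuation. acc=(acc<<6)|0x0E=0x47CE
Completed: cp=U+47CE (starts at byte 3)
Byte[6]=F0: 4-byte lead, need 3 cont bytes. acc=0x0
Byte[7]=96: continuation. acc=(acc<<6)|0x16=0x16
Byte[8]=99: continuation. acc=(acc<<6)|0x19=0x599
Byte[9]=BA: continuation. acc=(acc<<6)|0x3A=0x1667A
Completed: cp=U+1667A (starts at byte 6)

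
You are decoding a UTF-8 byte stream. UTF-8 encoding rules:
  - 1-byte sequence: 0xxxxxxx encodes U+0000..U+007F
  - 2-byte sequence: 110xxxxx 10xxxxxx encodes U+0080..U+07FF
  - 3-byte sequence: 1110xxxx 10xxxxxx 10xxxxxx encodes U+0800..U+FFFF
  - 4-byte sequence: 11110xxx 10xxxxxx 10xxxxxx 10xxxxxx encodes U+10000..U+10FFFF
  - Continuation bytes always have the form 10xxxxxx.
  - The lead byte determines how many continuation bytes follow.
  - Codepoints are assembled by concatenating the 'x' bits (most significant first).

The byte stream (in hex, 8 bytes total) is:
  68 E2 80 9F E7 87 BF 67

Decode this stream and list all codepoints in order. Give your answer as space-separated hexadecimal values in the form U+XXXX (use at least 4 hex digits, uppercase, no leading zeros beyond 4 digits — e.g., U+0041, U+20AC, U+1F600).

Answer: U+0068 U+201F U+71FF U+0067

Derivation:
Byte[0]=68: 1-byte ASCII. cp=U+0068
Byte[1]=E2: 3-byte lead, need 2 cont bytes. acc=0x2
Byte[2]=80: continuation. acc=(acc<<6)|0x00=0x80
Byte[3]=9F: continuation. acc=(acc<<6)|0x1F=0x201F
Completed: cp=U+201F (starts at byte 1)
Byte[4]=E7: 3-byte lead, need 2 cont bytes. acc=0x7
Byte[5]=87: continuation. acc=(acc<<6)|0x07=0x1C7
Byte[6]=BF: continuation. acc=(acc<<6)|0x3F=0x71FF
Completed: cp=U+71FF (starts at byte 4)
Byte[7]=67: 1-byte ASCII. cp=U+0067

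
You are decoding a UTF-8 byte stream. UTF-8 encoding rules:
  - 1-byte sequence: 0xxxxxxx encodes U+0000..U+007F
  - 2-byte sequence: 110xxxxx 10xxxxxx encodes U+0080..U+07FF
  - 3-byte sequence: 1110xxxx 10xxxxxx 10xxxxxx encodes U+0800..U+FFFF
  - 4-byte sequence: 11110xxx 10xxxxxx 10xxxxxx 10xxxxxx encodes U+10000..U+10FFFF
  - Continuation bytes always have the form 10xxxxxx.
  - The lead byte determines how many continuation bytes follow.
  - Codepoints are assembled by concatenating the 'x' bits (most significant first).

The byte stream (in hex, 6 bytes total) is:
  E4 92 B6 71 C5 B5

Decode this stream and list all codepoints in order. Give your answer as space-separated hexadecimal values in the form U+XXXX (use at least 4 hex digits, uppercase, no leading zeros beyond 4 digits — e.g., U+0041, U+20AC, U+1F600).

Answer: U+44B6 U+0071 U+0175

Derivation:
Byte[0]=E4: 3-byte lead, need 2 cont bytes. acc=0x4
Byte[1]=92: continuation. acc=(acc<<6)|0x12=0x112
Byte[2]=B6: continuation. acc=(acc<<6)|0x36=0x44B6
Completed: cp=U+44B6 (starts at byte 0)
Byte[3]=71: 1-byte ASCII. cp=U+0071
Byte[4]=C5: 2-byte lead, need 1 cont bytes. acc=0x5
Byte[5]=B5: continuation. acc=(acc<<6)|0x35=0x175
Completed: cp=U+0175 (starts at byte 4)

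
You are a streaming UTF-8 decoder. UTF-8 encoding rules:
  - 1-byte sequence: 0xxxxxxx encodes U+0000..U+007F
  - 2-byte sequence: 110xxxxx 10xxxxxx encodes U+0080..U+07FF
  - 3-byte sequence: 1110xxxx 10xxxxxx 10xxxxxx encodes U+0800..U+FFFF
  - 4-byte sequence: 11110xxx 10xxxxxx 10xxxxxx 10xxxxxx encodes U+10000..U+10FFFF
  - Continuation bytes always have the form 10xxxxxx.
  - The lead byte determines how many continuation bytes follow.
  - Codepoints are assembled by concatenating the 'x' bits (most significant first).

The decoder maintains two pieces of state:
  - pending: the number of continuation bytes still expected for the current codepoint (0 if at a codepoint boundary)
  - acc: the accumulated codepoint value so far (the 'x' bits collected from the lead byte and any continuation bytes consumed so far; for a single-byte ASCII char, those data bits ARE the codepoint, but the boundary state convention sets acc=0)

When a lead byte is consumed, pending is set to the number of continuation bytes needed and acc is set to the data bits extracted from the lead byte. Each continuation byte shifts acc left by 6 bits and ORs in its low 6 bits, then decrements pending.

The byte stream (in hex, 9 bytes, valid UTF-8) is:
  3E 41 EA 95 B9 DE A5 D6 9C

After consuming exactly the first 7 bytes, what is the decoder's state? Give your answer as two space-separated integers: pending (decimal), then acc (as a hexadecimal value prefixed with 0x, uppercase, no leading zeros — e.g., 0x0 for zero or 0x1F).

Byte[0]=3E: 1-byte. pending=0, acc=0x0
Byte[1]=41: 1-byte. pending=0, acc=0x0
Byte[2]=EA: 3-byte lead. pending=2, acc=0xA
Byte[3]=95: continuation. acc=(acc<<6)|0x15=0x295, pending=1
Byte[4]=B9: continuation. acc=(acc<<6)|0x39=0xA579, pending=0
Byte[5]=DE: 2-byte lead. pending=1, acc=0x1E
Byte[6]=A5: continuation. acc=(acc<<6)|0x25=0x7A5, pending=0

Answer: 0 0x7A5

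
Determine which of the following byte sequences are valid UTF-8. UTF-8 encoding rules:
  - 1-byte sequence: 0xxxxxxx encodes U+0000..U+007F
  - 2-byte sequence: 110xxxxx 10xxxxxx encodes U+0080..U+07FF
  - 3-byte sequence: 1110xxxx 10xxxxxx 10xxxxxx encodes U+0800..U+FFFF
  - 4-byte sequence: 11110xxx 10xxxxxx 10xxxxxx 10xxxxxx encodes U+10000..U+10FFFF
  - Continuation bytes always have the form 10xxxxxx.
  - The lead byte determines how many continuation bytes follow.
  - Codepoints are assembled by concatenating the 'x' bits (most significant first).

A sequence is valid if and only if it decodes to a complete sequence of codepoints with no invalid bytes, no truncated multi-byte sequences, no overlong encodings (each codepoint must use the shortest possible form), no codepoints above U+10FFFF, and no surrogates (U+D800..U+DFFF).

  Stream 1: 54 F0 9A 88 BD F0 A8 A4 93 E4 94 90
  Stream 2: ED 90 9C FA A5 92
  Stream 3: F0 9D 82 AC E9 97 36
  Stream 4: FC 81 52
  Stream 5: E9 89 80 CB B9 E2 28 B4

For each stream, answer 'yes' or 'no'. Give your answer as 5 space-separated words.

Answer: yes no no no no

Derivation:
Stream 1: decodes cleanly. VALID
Stream 2: error at byte offset 3. INVALID
Stream 3: error at byte offset 6. INVALID
Stream 4: error at byte offset 0. INVALID
Stream 5: error at byte offset 6. INVALID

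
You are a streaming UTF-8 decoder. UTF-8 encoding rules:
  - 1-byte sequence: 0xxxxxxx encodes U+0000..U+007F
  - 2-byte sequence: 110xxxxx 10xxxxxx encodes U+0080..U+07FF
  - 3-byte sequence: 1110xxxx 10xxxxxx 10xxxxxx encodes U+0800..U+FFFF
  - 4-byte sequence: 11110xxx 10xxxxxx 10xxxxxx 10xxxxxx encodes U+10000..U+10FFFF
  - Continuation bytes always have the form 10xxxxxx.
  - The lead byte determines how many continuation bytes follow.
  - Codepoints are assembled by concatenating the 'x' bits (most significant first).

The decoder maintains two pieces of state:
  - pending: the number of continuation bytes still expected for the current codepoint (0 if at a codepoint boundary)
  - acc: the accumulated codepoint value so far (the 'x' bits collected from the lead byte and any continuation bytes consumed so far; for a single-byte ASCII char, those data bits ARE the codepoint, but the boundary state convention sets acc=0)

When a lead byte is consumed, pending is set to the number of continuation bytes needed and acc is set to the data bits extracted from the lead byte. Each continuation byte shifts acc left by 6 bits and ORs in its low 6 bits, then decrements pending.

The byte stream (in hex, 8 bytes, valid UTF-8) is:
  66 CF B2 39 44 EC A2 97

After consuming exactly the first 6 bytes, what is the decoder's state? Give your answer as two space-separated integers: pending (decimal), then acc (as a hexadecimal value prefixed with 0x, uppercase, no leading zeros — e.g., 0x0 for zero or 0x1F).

Byte[0]=66: 1-byte. pending=0, acc=0x0
Byte[1]=CF: 2-byte lead. pending=1, acc=0xF
Byte[2]=B2: continuation. acc=(acc<<6)|0x32=0x3F2, pending=0
Byte[3]=39: 1-byte. pending=0, acc=0x0
Byte[4]=44: 1-byte. pending=0, acc=0x0
Byte[5]=EC: 3-byte lead. pending=2, acc=0xC

Answer: 2 0xC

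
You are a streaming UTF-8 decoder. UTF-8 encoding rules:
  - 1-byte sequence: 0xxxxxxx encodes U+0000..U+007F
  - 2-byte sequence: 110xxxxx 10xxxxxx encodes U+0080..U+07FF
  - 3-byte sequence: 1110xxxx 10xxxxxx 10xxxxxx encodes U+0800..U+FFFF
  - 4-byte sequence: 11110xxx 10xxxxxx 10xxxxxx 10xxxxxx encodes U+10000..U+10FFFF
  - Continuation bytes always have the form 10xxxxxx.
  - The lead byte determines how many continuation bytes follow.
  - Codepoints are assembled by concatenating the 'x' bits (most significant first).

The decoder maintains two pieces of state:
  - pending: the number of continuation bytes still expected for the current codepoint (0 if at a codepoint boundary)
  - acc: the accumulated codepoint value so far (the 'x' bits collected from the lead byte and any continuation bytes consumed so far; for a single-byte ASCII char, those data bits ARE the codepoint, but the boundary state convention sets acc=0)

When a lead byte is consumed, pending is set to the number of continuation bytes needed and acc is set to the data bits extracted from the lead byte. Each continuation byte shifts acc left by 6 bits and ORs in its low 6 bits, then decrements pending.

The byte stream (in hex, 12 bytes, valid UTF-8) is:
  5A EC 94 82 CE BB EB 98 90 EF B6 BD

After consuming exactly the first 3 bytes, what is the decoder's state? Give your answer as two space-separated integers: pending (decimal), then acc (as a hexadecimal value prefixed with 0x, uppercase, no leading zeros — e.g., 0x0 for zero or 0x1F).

Byte[0]=5A: 1-byte. pending=0, acc=0x0
Byte[1]=EC: 3-byte lead. pending=2, acc=0xC
Byte[2]=94: continuation. acc=(acc<<6)|0x14=0x314, pending=1

Answer: 1 0x314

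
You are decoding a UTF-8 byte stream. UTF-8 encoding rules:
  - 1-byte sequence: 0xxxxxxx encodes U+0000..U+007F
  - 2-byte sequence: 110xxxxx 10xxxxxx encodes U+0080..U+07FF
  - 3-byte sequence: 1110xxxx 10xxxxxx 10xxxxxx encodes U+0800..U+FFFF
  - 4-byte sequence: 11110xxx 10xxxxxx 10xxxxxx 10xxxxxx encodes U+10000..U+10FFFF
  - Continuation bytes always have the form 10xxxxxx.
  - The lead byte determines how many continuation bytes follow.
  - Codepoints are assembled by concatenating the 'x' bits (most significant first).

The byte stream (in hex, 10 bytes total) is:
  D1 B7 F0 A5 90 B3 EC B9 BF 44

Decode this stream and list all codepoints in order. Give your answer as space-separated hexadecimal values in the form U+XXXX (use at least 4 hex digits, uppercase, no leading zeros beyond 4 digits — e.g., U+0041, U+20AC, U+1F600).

Byte[0]=D1: 2-byte lead, need 1 cont bytes. acc=0x11
Byte[1]=B7: continuation. acc=(acc<<6)|0x37=0x477
Completed: cp=U+0477 (starts at byte 0)
Byte[2]=F0: 4-byte lead, need 3 cont bytes. acc=0x0
Byte[3]=A5: continuation. acc=(acc<<6)|0x25=0x25
Byte[4]=90: continuation. acc=(acc<<6)|0x10=0x950
Byte[5]=B3: continuation. acc=(acc<<6)|0x33=0x25433
Completed: cp=U+25433 (starts at byte 2)
Byte[6]=EC: 3-byte lead, need 2 cont bytes. acc=0xC
Byte[7]=B9: continuation. acc=(acc<<6)|0x39=0x339
Byte[8]=BF: continuation. acc=(acc<<6)|0x3F=0xCE7F
Completed: cp=U+CE7F (starts at byte 6)
Byte[9]=44: 1-byte ASCII. cp=U+0044

Answer: U+0477 U+25433 U+CE7F U+0044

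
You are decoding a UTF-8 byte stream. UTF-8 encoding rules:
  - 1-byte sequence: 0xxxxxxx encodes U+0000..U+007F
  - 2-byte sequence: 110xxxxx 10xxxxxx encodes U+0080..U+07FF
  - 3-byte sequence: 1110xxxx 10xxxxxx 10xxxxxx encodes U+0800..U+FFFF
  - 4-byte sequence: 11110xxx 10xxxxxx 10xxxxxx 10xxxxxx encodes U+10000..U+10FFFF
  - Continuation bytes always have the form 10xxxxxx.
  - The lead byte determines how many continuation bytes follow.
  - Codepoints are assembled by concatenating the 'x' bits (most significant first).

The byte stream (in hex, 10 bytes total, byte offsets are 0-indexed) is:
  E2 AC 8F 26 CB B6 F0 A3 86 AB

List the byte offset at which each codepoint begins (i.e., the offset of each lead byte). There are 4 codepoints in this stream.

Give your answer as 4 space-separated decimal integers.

Answer: 0 3 4 6

Derivation:
Byte[0]=E2: 3-byte lead, need 2 cont bytes. acc=0x2
Byte[1]=AC: continuation. acc=(acc<<6)|0x2C=0xAC
Byte[2]=8F: continuation. acc=(acc<<6)|0x0F=0x2B0F
Completed: cp=U+2B0F (starts at byte 0)
Byte[3]=26: 1-byte ASCII. cp=U+0026
Byte[4]=CB: 2-byte lead, need 1 cont bytes. acc=0xB
Byte[5]=B6: continuation. acc=(acc<<6)|0x36=0x2F6
Completed: cp=U+02F6 (starts at byte 4)
Byte[6]=F0: 4-byte lead, need 3 cont bytes. acc=0x0
Byte[7]=A3: continuation. acc=(acc<<6)|0x23=0x23
Byte[8]=86: continuation. acc=(acc<<6)|0x06=0x8C6
Byte[9]=AB: continuation. acc=(acc<<6)|0x2B=0x231AB
Completed: cp=U+231AB (starts at byte 6)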